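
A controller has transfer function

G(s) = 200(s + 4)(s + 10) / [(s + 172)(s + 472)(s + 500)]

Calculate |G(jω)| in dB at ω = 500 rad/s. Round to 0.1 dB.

At s = jω = j500:
zero (s+4): 4 + j500 → |·| = √(4²+500²) = √250016 ≈ 500.02, ∠ = arctan(500/4) ≈ 89.54°
zero (s+10): 10 + j500 → |·| = √(10²+500²) = √250100 ≈ 500.1, ∠ = arctan(500/10) ≈ 88.85°
pole (s+172): 172 + j500 → |·| = √(172²+500²) = √279584 ≈ 528.76, ∠ = arctan(500/172) ≈ 71.02°
pole (s+472): 472 + j500 → |·| = √(472²+500²) = √472784 ≈ 687.59, ∠ = arctan(500/472) ≈ 46.65°
pole (s+500): 500 + j500 → |·| = √(500²+500²) = √500000 ≈ 707.11, ∠ = arctan(500/500) ≈ 45.00°
|G| = 200 · 2.5006e+05 / 2.5708e+08 ≈ 0.19454
Gain = 20 log₁₀(0.19454) ≈ -14.22 dB

-14.2 dB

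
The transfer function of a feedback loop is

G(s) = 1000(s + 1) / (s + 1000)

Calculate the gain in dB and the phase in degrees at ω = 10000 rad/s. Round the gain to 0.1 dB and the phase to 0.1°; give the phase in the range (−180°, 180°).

60.0 dB, 5.7°

At s = jω = j10000:
zero (s+1): 1 + j10000 → |·| = √(1²+10000²) = √100000001 ≈ 10000, ∠ = arctan(10000/1) ≈ 89.99°
pole (s+1000): 1000 + j10000 → |·| = √(1000²+10000²) = √101000000 ≈ 10050, ∠ = arctan(10000/1000) ≈ 84.29°
|G| = 1000 · 10000 / 10050 ≈ 995.02
Gain = 20 log₁₀(995.02) ≈ 59.96 dB
∠G = 89.99° − 84.29° = 5.70°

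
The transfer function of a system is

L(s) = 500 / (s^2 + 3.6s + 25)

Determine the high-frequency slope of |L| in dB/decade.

Each pole contributes −20 dB/decade at high frequency; each zero contributes +20 dB/decade.
Net: 0 zero(s) − 2 pole(s) → -40 dB/decade.

-40 dB/decade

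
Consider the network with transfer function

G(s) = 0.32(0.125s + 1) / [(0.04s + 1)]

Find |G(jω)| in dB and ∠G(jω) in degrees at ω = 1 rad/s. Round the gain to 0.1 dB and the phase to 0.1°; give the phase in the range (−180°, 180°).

At ω = 1 rad/s:
zero (1 + j1·0.125) = 1 + j0.125 → |·| ≈ 1.0078, ∠ ≈ 7.13°
pole (1 + j1·0.04) = 1 + j0.04 → |·| ≈ 1.0008, ∠ ≈ 2.29°
|G| = 0.32 · 1.0078 / (1.0008) ≈ 0.32224
Gain = 20 log₁₀(0.32224) ≈ -9.84 dB
∠G = (7.13°) − (2.29°) = 4.84°

-9.8 dB, 4.8°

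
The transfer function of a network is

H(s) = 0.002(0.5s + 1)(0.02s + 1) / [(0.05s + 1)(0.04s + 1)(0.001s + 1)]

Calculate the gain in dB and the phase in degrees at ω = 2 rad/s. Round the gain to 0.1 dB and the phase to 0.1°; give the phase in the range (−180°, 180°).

-51.0 dB, 36.9°

At ω = 2 rad/s:
zero (1 + j2·0.5) = 1 + j1 → |·| ≈ 1.4142, ∠ ≈ 45.00°
zero (1 + j2·0.02) = 1 + j0.04 → |·| ≈ 1.0008, ∠ ≈ 2.29°
pole (1 + j2·0.05) = 1 + j0.1 → |·| ≈ 1.005, ∠ ≈ 5.71°
pole (1 + j2·0.04) = 1 + j0.08 → |·| ≈ 1.0032, ∠ ≈ 4.57°
pole (1 + j2·0.001) = 1 + j0.002 → |·| ≈ 1, ∠ ≈ 0.11°
|H| = 0.002 · 1.4142 · 1.0008 / (1.005 · 1.0032 · 1) ≈ 0.0028076
Gain = 20 log₁₀(0.0028076) ≈ -51.03 dB
∠H = (45.00° + 2.29°) − (5.71° + 4.57° + 0.11°) = 36.90°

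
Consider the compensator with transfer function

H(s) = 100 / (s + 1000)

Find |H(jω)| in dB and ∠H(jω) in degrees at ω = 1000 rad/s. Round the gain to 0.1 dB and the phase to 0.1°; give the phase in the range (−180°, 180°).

-23.0 dB, -45.0°

Substitute s = j1000:
Numerator: 100 = 100 + j0
Denominator: (j1000) + 1000 = 1000 + j1000
|N| = √(100² + 0²) ≈ 100, ∠N ≈ 0.00°
|D| = √(1000² + 1000²) ≈ 1414.2, ∠D ≈ 45.00°
|H| = 100 / 1414.2 ≈ 0.070711
Gain = 20 log₁₀(0.070711) ≈ -23.01 dB
∠H = 0.00° − 45.00° = -45.00°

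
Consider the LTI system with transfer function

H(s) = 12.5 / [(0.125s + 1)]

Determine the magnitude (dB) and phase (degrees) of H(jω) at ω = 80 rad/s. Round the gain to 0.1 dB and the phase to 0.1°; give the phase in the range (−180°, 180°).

1.9 dB, -84.3°

At ω = 80 rad/s:
pole (1 + j80·0.125) = 1 + j10 → |·| ≈ 10.05, ∠ ≈ 84.29°
|H| = 12.5 · 1 / (10.05) ≈ 1.2438
Gain = 20 log₁₀(1.2438) ≈ 1.90 dB
∠H = (0°) − (84.29°) = -84.29°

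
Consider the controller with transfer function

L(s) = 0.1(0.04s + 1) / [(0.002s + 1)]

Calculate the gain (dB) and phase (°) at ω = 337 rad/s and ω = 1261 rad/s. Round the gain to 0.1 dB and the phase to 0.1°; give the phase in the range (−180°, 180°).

ω = 337: 1.0 dB, 51.8°; ω = 1261: 5.4 dB, 20.5°

At ω = 337 rad/s:
zero (1 + j337·0.04) = 1 + j13.48 → |·| ≈ 13.517, ∠ ≈ 85.76°
pole (1 + j337·0.002) = 1 + j0.674 → |·| ≈ 1.2059, ∠ ≈ 33.98°
|L| = 0.1 · 13.517 / (1.2059) ≈ 1.1209
Gain = 20 log₁₀(1.1209) ≈ 0.99 dB
∠L = (85.76°) − (33.98°) = 51.78°

At ω = 1261 rad/s:
zero (1 + j1261·0.04) = 1 + j50.44 → |·| ≈ 50.45, ∠ ≈ 88.86°
pole (1 + j1261·0.002) = 1 + j2.522 → |·| ≈ 2.713, ∠ ≈ 68.37°
|L| = 0.1 · 50.45 / (2.713) ≈ 1.8596
Gain = 20 log₁₀(1.8596) ≈ 5.39 dB
∠L = (88.86°) − (68.37°) = 20.49°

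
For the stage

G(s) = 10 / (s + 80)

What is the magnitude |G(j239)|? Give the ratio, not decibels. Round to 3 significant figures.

Substitute s = j239:
Numerator: 10 = 10 + j0
Denominator: (j239) + 80 = 80 + j239
|N| = √(10² + 0²) ≈ 10, ∠N ≈ 0.00°
|D| = √(80² + 239²) ≈ 252.03, ∠D ≈ 71.49°
|G| = 10 / 252.03 ≈ 0.039678

0.0397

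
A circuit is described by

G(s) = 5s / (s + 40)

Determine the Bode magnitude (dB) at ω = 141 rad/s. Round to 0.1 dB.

13.6 dB

At s = jω = j141:
zero at origin: s = j141 → |·| = 141, ∠ = 90.00°
pole (s+40): 40 + j141 → |·| = √(40²+141²) = √21481 ≈ 146.56, ∠ = arctan(141/40) ≈ 74.16°
|G| = 5 · 141 / 146.56 ≈ 4.8103
Gain = 20 log₁₀(4.8103) ≈ 13.64 dB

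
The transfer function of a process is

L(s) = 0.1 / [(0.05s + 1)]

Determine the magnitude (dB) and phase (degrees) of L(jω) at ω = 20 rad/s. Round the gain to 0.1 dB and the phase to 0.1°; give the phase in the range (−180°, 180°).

At ω = 20 rad/s:
pole (1 + j20·0.05) = 1 + j1 → |·| ≈ 1.4142, ∠ ≈ 45.00°
|L| = 0.1 · 1 / (1.4142) ≈ 0.070711
Gain = 20 log₁₀(0.070711) ≈ -23.01 dB
∠L = (0°) − (45.00°) = -45.00°

-23.0 dB, -45.0°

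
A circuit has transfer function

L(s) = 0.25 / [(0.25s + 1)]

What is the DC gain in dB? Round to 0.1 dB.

L(0) = 0.25 · 1 / 1 = 0.25
20 log₁₀(0.25) ≈ -12.04 dB

-12.0 dB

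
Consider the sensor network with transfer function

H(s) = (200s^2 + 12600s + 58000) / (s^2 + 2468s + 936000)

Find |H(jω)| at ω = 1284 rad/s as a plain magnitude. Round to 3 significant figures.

102

Substitute s = j1284:
Numerator: 200(j1284)^2 + 12600(j1284) + 58000 = -329673200 + j16178400
Denominator: (j1284)^2 + 2468(j1284) + 936000 = -712656 + j3168912
|N| = √(329673200² + 16178400²) ≈ 3.3007e+08, ∠N ≈ 177.19°
|D| = √(712656² + 3168912²) ≈ 3.2481e+06, ∠D ≈ 102.67°
|H| = 3.3007e+08 / 3.2481e+06 ≈ 101.62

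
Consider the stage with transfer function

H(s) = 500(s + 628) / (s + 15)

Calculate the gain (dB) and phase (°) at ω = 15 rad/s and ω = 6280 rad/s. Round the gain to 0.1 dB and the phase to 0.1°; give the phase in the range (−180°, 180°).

At s = jω = j15:
zero (s+628): 628 + j15 → |·| = √(628²+15²) = √394609 ≈ 628.18, ∠ = arctan(15/628) ≈ 1.37°
pole (s+15): 15 + j15 → |·| = √(15²+15²) = √450 ≈ 21.213, ∠ = arctan(15/15) ≈ 45.00°
|H| = 500 · 628.18 / 21.213 ≈ 14806
Gain = 20 log₁₀(14806) ≈ 83.41 dB
∠H = 1.37° − 45.00° = -43.63°

At s = jω = j6280:
zero (s+628): 628 + j6280 → |·| = √(628²+6280²) = √39832784 ≈ 6311.3, ∠ = arctan(6280/628) ≈ 84.29°
pole (s+15): 15 + j6280 → |·| = √(15²+6280²) = √39438625 ≈ 6280, ∠ = arctan(6280/15) ≈ 89.86°
|H| = 500 · 6311.3 / 6280 ≈ 502.49
Gain = 20 log₁₀(502.49) ≈ 54.02 dB
∠H = 84.29° − 89.86° = -5.57°

ω = 15: 83.4 dB, -43.6°; ω = 6280: 54.0 dB, -5.6°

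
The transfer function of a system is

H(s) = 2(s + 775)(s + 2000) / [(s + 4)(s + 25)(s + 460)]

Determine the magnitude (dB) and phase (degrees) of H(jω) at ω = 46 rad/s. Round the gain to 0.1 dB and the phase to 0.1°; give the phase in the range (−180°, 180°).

8.9 dB, -147.5°

At s = jω = j46:
zero (s+775): 775 + j46 → |·| = √(775²+46²) = √602741 ≈ 776.36, ∠ = arctan(46/775) ≈ 3.40°
zero (s+2000): 2000 + j46 → |·| = √(2000²+46²) = √4002116 ≈ 2000.5, ∠ = arctan(46/2000) ≈ 1.32°
pole (s+4): 4 + j46 → |·| = √(4²+46²) = √2132 ≈ 46.174, ∠ = arctan(46/4) ≈ 85.03°
pole (s+25): 25 + j46 → |·| = √(25²+46²) = √2741 ≈ 52.355, ∠ = arctan(46/25) ≈ 61.48°
pole (s+460): 460 + j46 → |·| = √(460²+46²) = √213716 ≈ 462.29, ∠ = arctan(46/460) ≈ 5.71°
|H| = 2 · 1.5531e+06 / 1.1176e+06 ≈ 2.7793
Gain = 20 log₁₀(2.7793) ≈ 8.88 dB
∠H = 4.72° − 152.22° = -147.50°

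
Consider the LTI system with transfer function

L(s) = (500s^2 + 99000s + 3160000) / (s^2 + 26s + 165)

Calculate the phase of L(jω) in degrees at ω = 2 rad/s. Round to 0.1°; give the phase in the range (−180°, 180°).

-14.3°

Substitute s = j2:
Numerator: 500(j2)^2 + 99000(j2) + 3160000 = 3158000 + j198000
Denominator: (j2)^2 + 26(j2) + 165 = 161 + j52
|N| = √(3158000² + 198000²) ≈ 3.1642e+06, ∠N ≈ 3.59°
|D| = √(161² + 52²) ≈ 169.19, ∠D ≈ 17.90°
∠L = 3.59° − 17.90° = -14.31°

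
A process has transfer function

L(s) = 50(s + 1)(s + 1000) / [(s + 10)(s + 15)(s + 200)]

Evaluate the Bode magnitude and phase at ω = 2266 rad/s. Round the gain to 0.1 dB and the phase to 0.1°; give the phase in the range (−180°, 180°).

-32.4 dB, -108.2°

At s = jω = j2266:
zero (s+1): 1 + j2266 → |·| = √(1²+2266²) = √5134757 ≈ 2266, ∠ = arctan(2266/1) ≈ 89.97°
zero (s+1000): 1000 + j2266 → |·| = √(1000²+2266²) = √6134756 ≈ 2476.8, ∠ = arctan(2266/1000) ≈ 66.19°
pole (s+10): 10 + j2266 → |·| = √(10²+2266²) = √5134856 ≈ 2266, ∠ = arctan(2266/10) ≈ 89.75°
pole (s+15): 15 + j2266 → |·| = √(15²+2266²) = √5134981 ≈ 2266, ∠ = arctan(2266/15) ≈ 89.62°
pole (s+200): 200 + j2266 → |·| = √(200²+2266²) = √5174756 ≈ 2274.8, ∠ = arctan(2266/200) ≈ 84.96°
|L| = 50 · 5.6124e+06 / 1.1681e+10 ≈ 0.024024
Gain = 20 log₁₀(0.024024) ≈ -32.39 dB
∠L = 156.16° − 264.33° = -108.17°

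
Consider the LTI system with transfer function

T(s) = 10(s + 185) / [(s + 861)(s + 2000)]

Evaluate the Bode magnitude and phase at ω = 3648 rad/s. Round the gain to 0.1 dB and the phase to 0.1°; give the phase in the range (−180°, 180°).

At s = jω = j3648:
zero (s+185): 185 + j3648 → |·| = √(185²+3648²) = √13342129 ≈ 3652.7, ∠ = arctan(3648/185) ≈ 87.10°
pole (s+861): 861 + j3648 → |·| = √(861²+3648²) = √14049225 ≈ 3748.2, ∠ = arctan(3648/861) ≈ 76.72°
pole (s+2000): 2000 + j3648 → |·| = √(2000²+3648²) = √17307904 ≈ 4160.3, ∠ = arctan(3648/2000) ≈ 61.27°
|T| = 10 · 3652.7 / 1.5594e+07 ≈ 0.0023424
Gain = 20 log₁₀(0.0023424) ≈ -52.61 dB
∠T = 87.10° − 137.99° = -50.89°

-52.6 dB, -50.9°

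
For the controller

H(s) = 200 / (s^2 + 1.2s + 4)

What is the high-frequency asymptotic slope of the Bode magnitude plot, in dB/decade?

Each pole contributes −20 dB/decade at high frequency; each zero contributes +20 dB/decade.
Net: 0 zero(s) − 2 pole(s) → -40 dB/decade.

-40 dB/decade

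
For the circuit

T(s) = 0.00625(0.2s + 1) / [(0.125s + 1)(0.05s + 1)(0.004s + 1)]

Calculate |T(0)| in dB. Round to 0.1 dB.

-44.1 dB

T(0) = 0.00625 · 1 / 1 = 0.00625
20 log₁₀(0.00625) ≈ -44.08 dB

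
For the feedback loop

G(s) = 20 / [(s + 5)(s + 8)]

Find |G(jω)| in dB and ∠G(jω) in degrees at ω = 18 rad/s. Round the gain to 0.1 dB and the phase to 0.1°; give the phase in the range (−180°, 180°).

-25.3 dB, -140.5°

At s = jω = j18:
pole (s+5): 5 + j18 → |·| = √(5²+18²) = √349 ≈ 18.682, ∠ = arctan(18/5) ≈ 74.48°
pole (s+8): 8 + j18 → |·| = √(8²+18²) = √388 ≈ 19.698, ∠ = arctan(18/8) ≈ 66.04°
|G| = 20 / 368 ≈ 0.054348
Gain = 20 log₁₀(0.054348) ≈ -25.30 dB
∠G = 0.00° − 140.52° = -140.52°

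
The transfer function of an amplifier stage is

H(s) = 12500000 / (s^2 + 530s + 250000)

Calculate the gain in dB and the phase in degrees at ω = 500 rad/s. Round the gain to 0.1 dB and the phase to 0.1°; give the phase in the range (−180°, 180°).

At s = jω = j500:
quadratic: (j500)² + 530·j500 + 250000 = 0 + j265000 → |·| ≈ 2.65e+05, ∠ ≈ 90.00°
|H| = 12500000 / 2.65e+05 ≈ 47.17
Gain = 20 log₁₀(47.17) ≈ 33.47 dB
∠H = 0.00° − 90.00° = -90.00°

33.5 dB, -90.0°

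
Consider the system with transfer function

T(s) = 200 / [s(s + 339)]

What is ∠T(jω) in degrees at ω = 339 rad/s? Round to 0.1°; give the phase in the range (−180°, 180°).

At s = jω = j339:
pole (s+339): 339 + j339 → |·| = √(339²+339²) = √229842 ≈ 479.42, ∠ = arctan(339/339) ≈ 45.00°
pole at origin: |s| = 339, ∠ = 90.00° (in denominator)
∠T = 0.00° − 135.00° = -135.00°

-135.0°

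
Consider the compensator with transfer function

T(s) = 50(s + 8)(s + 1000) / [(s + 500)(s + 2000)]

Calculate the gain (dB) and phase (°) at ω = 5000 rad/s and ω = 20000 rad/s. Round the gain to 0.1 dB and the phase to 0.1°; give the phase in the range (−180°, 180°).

ω = 5000: 33.5 dB, 16.1°; ω = 20000: 33.9 dB, 4.3°

At s = jω = j5000:
zero (s+8): 8 + j5000 → |·| = √(8²+5000²) = √25000064 ≈ 5000, ∠ = arctan(5000/8) ≈ 89.91°
zero (s+1000): 1000 + j5000 → |·| = √(1000²+5000²) = √26000000 ≈ 5099, ∠ = arctan(5000/1000) ≈ 78.69°
pole (s+500): 500 + j5000 → |·| = √(500²+5000²) = √25250000 ≈ 5024.9, ∠ = arctan(5000/500) ≈ 84.29°
pole (s+2000): 2000 + j5000 → |·| = √(2000²+5000²) = √29000000 ≈ 5385.2, ∠ = arctan(5000/2000) ≈ 68.20°
|T| = 50 · 2.5495e+07 / 2.706e+07 ≈ 47.108
Gain = 20 log₁₀(47.108) ≈ 33.46 dB
∠T = 168.60° − 152.49° = 16.11°

At s = jω = j20000:
zero (s+8): 8 + j20000 → |·| = √(8²+20000²) = √400000064 ≈ 20000, ∠ = arctan(20000/8) ≈ 89.98°
zero (s+1000): 1000 + j20000 → |·| = √(1000²+20000²) = √401000000 ≈ 20025, ∠ = arctan(20000/1000) ≈ 87.14°
pole (s+500): 500 + j20000 → |·| = √(500²+20000²) = √400250000 ≈ 20006, ∠ = arctan(20000/500) ≈ 88.57°
pole (s+2000): 2000 + j20000 → |·| = √(2000²+20000²) = √404000000 ≈ 20100, ∠ = arctan(20000/2000) ≈ 84.29°
|T| = 50 · 4.005e+08 / 4.0212e+08 ≈ 49.799
Gain = 20 log₁₀(49.799) ≈ 33.94 dB
∠T = 177.12° − 172.86° = 4.26°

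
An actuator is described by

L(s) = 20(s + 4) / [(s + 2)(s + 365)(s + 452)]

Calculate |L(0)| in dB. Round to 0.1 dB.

L(0) = 20·4 / (2·365·452) ≈ 0.00024245
20 log₁₀(0.00024245) ≈ -72.31 dB

-72.3 dB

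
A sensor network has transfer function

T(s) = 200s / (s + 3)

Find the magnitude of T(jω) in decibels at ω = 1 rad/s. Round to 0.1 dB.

36.0 dB

At s = jω = j1:
zero at origin: s = j1 → |·| = 1, ∠ = 90.00°
pole (s+3): 3 + j1 → |·| = √(3²+1²) = √10 ≈ 3.1623, ∠ = arctan(1/3) ≈ 18.43°
|T| = 200 · 1 / 3.1623 ≈ 63.245
Gain = 20 log₁₀(63.245) ≈ 36.02 dB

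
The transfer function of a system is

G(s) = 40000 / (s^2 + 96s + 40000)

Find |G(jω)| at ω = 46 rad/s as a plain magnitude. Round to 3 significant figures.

At s = jω = j46:
quadratic: (j46)² + 96·j46 + 40000 = 37884 + j4416 → |·| ≈ 38141, ∠ ≈ 6.65°
|G| = 40000 / 38141 ≈ 1.0487

1.05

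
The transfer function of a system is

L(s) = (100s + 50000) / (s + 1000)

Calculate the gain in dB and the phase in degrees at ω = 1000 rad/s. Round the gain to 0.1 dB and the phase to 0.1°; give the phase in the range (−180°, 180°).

Substitute s = j1000:
Numerator: 100(j1000) + 50000 = 50000 + j100000
Denominator: (j1000) + 1000 = 1000 + j1000
|N| = √(50000² + 100000²) ≈ 1.118e+05, ∠N ≈ 63.43°
|D| = √(1000² + 1000²) ≈ 1414.2, ∠D ≈ 45.00°
|L| = 1.118e+05 / 1414.2 ≈ 79.055
Gain = 20 log₁₀(79.055) ≈ 37.96 dB
∠L = 63.43° − 45.00° = 18.43°

38.0 dB, 18.4°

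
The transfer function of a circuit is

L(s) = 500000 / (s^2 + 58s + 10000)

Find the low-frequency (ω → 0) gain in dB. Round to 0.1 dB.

34.0 dB

L(0) = 500000 / 10000 = 50
20 log₁₀(50) ≈ 33.98 dB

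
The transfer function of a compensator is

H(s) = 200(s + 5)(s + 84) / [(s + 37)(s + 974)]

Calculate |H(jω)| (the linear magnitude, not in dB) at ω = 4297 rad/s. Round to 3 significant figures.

At s = jω = j4297:
zero (s+5): 5 + j4297 → |·| = √(5²+4297²) = √18464234 ≈ 4297, ∠ = arctan(4297/5) ≈ 89.93°
zero (s+84): 84 + j4297 → |·| = √(84²+4297²) = √18471265 ≈ 4297.8, ∠ = arctan(4297/84) ≈ 88.88°
pole (s+37): 37 + j4297 → |·| = √(37²+4297²) = √18465578 ≈ 4297.2, ∠ = arctan(4297/37) ≈ 89.51°
pole (s+974): 974 + j4297 → |·| = √(974²+4297²) = √19412885 ≈ 4406, ∠ = arctan(4297/974) ≈ 77.23°
|H| = 200 · 1.8468e+07 / 1.8933e+07 ≈ 195.09

195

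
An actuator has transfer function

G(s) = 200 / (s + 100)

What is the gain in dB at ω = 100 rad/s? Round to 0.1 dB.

At s = jω = j100:
pole (s+100): 100 + j100 → |·| = √(100²+100²) = √20000 ≈ 141.42, ∠ = arctan(100/100) ≈ 45.00°
|G| = 200 / 141.42 ≈ 1.4142
Gain = 20 log₁₀(1.4142) ≈ 3.01 dB

3.0 dB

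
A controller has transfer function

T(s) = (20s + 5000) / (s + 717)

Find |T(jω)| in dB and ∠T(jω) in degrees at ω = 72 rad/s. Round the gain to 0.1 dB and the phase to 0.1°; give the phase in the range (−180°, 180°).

17.2 dB, 10.3°

Substitute s = j72:
Numerator: 20(j72) + 5000 = 5000 + j1440
Denominator: (j72) + 717 = 717 + j72
|N| = √(5000² + 1440²) ≈ 5203.2, ∠N ≈ 16.07°
|D| = √(717² + 72²) ≈ 720.61, ∠D ≈ 5.73°
|T| = 5203.2 / 720.61 ≈ 7.2205
Gain = 20 log₁₀(7.2205) ≈ 17.17 dB
∠T = 16.07° − 5.73° = 10.34°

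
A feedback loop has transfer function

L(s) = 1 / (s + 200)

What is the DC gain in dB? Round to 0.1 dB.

L(0) = 1 / 200 = 0.005
20 log₁₀(0.005) ≈ -46.02 dB

-46.0 dB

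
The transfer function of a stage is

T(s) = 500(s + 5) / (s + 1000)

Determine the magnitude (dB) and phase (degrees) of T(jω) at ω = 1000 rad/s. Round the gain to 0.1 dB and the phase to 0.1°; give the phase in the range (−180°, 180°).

At s = jω = j1000:
zero (s+5): 5 + j1000 → |·| = √(5²+1000²) = √1000025 ≈ 1000, ∠ = arctan(1000/5) ≈ 89.71°
pole (s+1000): 1000 + j1000 → |·| = √(1000²+1000²) = √2000000 ≈ 1414.2, ∠ = arctan(1000/1000) ≈ 45.00°
|T| = 500 · 1000 / 1414.2 ≈ 353.56
Gain = 20 log₁₀(353.56) ≈ 50.97 dB
∠T = 89.71° − 45.00° = 44.71°

51.0 dB, 44.7°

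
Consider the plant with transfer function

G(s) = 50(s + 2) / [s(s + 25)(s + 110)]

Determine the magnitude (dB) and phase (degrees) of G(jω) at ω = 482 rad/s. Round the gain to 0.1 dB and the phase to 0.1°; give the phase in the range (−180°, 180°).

At s = jω = j482:
zero (s+2): 2 + j482 → |·| = √(2²+482²) = √232328 ≈ 482, ∠ = arctan(482/2) ≈ 89.76°
pole (s+25): 25 + j482 → |·| = √(25²+482²) = √232949 ≈ 482.65, ∠ = arctan(482/25) ≈ 87.03°
pole (s+110): 110 + j482 → |·| = √(110²+482²) = √244424 ≈ 494.39, ∠ = arctan(482/110) ≈ 77.14°
pole at origin: |s| = 482, ∠ = 90.00° (in denominator)
|G| = 50 · 482 / 1.1501e+08 ≈ 0.00020955
Gain = 20 log₁₀(0.00020955) ≈ -73.57 dB
∠G = 89.76° − 254.17° = -164.41°

-73.6 dB, -164.4°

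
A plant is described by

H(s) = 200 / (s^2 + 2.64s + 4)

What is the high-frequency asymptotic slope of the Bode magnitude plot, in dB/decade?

-40 dB/decade

Each pole contributes −20 dB/decade at high frequency; each zero contributes +20 dB/decade.
Net: 0 zero(s) − 2 pole(s) → -40 dB/decade.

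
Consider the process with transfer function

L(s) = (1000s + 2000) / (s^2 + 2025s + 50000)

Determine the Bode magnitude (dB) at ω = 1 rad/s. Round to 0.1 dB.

-27.0 dB

Substitute s = j1:
Numerator: 1000(j1) + 2000 = 2000 + j1000
Denominator: (j1)^2 + 2025(j1) + 50000 = 49999 + j2025
|N| = √(2000² + 1000²) ≈ 2236.1, ∠N ≈ 26.57°
|D| = √(49999² + 2025²) ≈ 50040, ∠D ≈ 2.32°
|L| = 2236.1 / 50040 ≈ 0.044686
Gain = 20 log₁₀(0.044686) ≈ -27.00 dB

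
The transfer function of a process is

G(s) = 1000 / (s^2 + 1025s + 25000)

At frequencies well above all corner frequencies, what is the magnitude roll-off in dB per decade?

Each pole contributes −20 dB/decade at high frequency; each zero contributes +20 dB/decade.
Net: 0 zero(s) − 2 pole(s) → -40 dB/decade.

-40 dB/decade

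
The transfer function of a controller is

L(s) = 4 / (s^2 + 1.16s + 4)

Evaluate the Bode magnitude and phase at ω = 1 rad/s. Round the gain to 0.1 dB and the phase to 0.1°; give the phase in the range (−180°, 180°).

At s = jω = j1:
quadratic: (j1)² + 1.16·j1 + 4 = 3 + j1.16 → |·| ≈ 3.2165, ∠ ≈ 21.14°
|L| = 4 / 3.2165 ≈ 1.2436
Gain = 20 log₁₀(1.2436) ≈ 1.89 dB
∠L = 0.00° − 21.14° = -21.14°

1.9 dB, -21.1°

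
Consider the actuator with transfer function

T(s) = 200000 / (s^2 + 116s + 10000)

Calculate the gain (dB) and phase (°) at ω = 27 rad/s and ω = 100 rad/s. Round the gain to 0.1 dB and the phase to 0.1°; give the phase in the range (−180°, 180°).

ω = 27: 26.2 dB, -18.7°; ω = 100: 24.7 dB, -90.0°

At s = jω = j27:
quadratic: (j27)² + 116·j27 + 10000 = 9271 + j3132 → |·| ≈ 9785.7, ∠ ≈ 18.67°
|T| = 200000 / 9785.7 ≈ 20.438
Gain = 20 log₁₀(20.438) ≈ 26.21 dB
∠T = 0.00° − 18.67° = -18.67°

At s = jω = j100:
quadratic: (j100)² + 116·j100 + 10000 = 0 + j11600 → |·| ≈ 11600, ∠ ≈ 90.00°
|T| = 200000 / 11600 ≈ 17.241
Gain = 20 log₁₀(17.241) ≈ 24.73 dB
∠T = 0.00° − 90.00° = -90.00°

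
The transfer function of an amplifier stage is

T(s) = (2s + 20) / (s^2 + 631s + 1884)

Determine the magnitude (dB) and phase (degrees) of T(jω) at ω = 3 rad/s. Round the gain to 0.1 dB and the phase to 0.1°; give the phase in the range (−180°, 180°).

-42.1 dB, -28.6°

Substitute s = j3:
Numerator: 2(j3) + 20 = 20 + j6
Denominator: (j3)^2 + 631(j3) + 1884 = 1875 + j1893
|N| = √(20² + 6²) ≈ 20.881, ∠N ≈ 16.70°
|D| = √(1875² + 1893²) ≈ 2664.4, ∠D ≈ 45.27°
|T| = 20.881 / 2664.4 ≈ 0.007837
Gain = 20 log₁₀(0.007837) ≈ -42.12 dB
∠T = 16.70° − 45.27° = -28.57°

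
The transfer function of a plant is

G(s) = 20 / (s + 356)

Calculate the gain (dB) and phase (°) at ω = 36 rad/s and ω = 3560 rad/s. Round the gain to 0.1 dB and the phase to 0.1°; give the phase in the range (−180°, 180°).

ω = 36: -25.1 dB, -5.8°; ω = 3560: -45.1 dB, -84.3°

At s = jω = j36:
pole (s+356): 356 + j36 → |·| = √(356²+36²) = √128032 ≈ 357.82, ∠ = arctan(36/356) ≈ 5.77°
|G| = 20 / 357.82 ≈ 0.055894
Gain = 20 log₁₀(0.055894) ≈ -25.05 dB
∠G = 0.00° − 5.77° = -5.77°

At s = jω = j3560:
pole (s+356): 356 + j3560 → |·| = √(356²+3560²) = √12800336 ≈ 3577.8, ∠ = arctan(3560/356) ≈ 84.29°
|G| = 20 / 3577.8 ≈ 0.00559
Gain = 20 log₁₀(0.00559) ≈ -45.05 dB
∠G = 0.00° − 84.29° = -84.29°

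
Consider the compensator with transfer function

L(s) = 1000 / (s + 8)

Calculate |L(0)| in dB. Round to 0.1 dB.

41.9 dB

L(0) = 1000 / 8 = 125
20 log₁₀(125) ≈ 41.94 dB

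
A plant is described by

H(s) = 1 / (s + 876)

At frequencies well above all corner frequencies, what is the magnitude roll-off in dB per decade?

Each pole contributes −20 dB/decade at high frequency; each zero contributes +20 dB/decade.
Net: 0 zero(s) − 1 pole(s) → -20 dB/decade.

-20 dB/decade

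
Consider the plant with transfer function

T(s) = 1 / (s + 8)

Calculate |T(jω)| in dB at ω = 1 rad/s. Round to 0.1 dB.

Substitute s = j1:
Numerator: 1 = 1 + j0
Denominator: (j1) + 8 = 8 + j1
|N| = √(1² + 0²) ≈ 1, ∠N ≈ 0.00°
|D| = √(8² + 1²) ≈ 8.0623, ∠D ≈ 7.13°
|T| = 1 / 8.0623 ≈ 0.12403
Gain = 20 log₁₀(0.12403) ≈ -18.13 dB

-18.1 dB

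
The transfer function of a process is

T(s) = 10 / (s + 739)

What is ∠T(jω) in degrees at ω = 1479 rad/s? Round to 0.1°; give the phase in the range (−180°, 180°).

-63.5°

At s = jω = j1479:
pole (s+739): 739 + j1479 → |·| = √(739²+1479²) = √2733562 ≈ 1653.3, ∠ = arctan(1479/739) ≈ 63.45°
∠T = 0.00° − 63.45° = -63.45°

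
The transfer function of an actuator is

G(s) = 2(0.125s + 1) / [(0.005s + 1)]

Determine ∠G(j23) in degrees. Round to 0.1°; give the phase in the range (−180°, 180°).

64.3°

At ω = 23 rad/s:
zero (1 + j23·0.125) = 1 + j2.875 → |·| ≈ 3.0439, ∠ ≈ 70.82°
pole (1 + j23·0.005) = 1 + j0.115 → |·| ≈ 1.0066, ∠ ≈ 6.56°
∠G = (70.82°) − (6.56°) = 64.26°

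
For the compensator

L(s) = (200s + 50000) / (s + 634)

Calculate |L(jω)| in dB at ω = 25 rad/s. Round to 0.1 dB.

Substitute s = j25:
Numerator: 200(j25) + 50000 = 50000 + j5000
Denominator: (j25) + 634 = 634 + j25
|N| = √(50000² + 5000²) ≈ 50249, ∠N ≈ 5.71°
|D| = √(634² + 25²) ≈ 634.49, ∠D ≈ 2.26°
|L| = 50249 / 634.49 ≈ 79.196
Gain = 20 log₁₀(79.196) ≈ 37.97 dB

38.0 dB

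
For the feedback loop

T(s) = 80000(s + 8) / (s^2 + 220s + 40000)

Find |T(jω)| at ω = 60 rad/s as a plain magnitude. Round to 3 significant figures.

125

At s = jω = j60:
zero (s+8): 8 + j60 → |·| = √(8²+60²) = √3664 ≈ 60.531, ∠ = arctan(60/8) ≈ 82.41°
quadratic: (j60)² + 220·j60 + 40000 = 36400 + j13200 → |·| ≈ 38720, ∠ ≈ 19.93°
|T| = 80000 · 60.531 / 38720 ≈ 125.06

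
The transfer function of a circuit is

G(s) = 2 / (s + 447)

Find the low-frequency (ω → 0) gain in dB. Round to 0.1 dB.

G(0) = 2 / 447 ≈ 0.0044743
20 log₁₀(0.0044743) ≈ -46.99 dB

-47.0 dB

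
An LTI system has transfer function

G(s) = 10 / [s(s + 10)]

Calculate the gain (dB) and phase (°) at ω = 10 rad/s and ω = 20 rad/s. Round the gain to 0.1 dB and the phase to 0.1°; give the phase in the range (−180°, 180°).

ω = 10: -23.0 dB, -135.0°; ω = 20: -33.0 dB, -153.4°

At s = jω = j10:
pole (s+10): 10 + j10 → |·| = √(10²+10²) = √200 ≈ 14.142, ∠ = arctan(10/10) ≈ 45.00°
pole at origin: |s| = 10, ∠ = 90.00° (in denominator)
|G| = 10 / 141.42 ≈ 0.070711
Gain = 20 log₁₀(0.070711) ≈ -23.01 dB
∠G = 0.00° − 135.00° = -135.00°

At s = jω = j20:
pole (s+10): 10 + j20 → |·| = √(10²+20²) = √500 ≈ 22.361, ∠ = arctan(20/10) ≈ 63.43°
pole at origin: |s| = 20, ∠ = 90.00° (in denominator)
|G| = 10 / 447.22 ≈ 0.02236
Gain = 20 log₁₀(0.02236) ≈ -33.01 dB
∠G = 0.00° − 153.43° = -153.43°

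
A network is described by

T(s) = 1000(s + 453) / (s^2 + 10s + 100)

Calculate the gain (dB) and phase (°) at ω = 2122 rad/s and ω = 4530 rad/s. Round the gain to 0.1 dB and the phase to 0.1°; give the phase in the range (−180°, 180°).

At s = jω = j2122:
zero (s+453): 453 + j2122 → |·| = √(453²+2122²) = √4708093 ≈ 2169.8, ∠ = arctan(2122/453) ≈ 77.95°
quadratic: (j2122)² + 10·j2122 + 100 = -4502784 + j21220 → |·| ≈ 4.5028e+06, ∠ ≈ 179.73°
|T| = 1000 · 2169.8 / 4.5028e+06 ≈ 0.48188
Gain = 20 log₁₀(0.48188) ≈ -6.34 dB
∠T = 77.95° − 179.73° = -101.78°

At s = jω = j4530:
zero (s+453): 453 + j4530 → |·| = √(453²+4530²) = √20726109 ≈ 4552.6, ∠ = arctan(4530/453) ≈ 84.29°
quadratic: (j4530)² + 10·j4530 + 100 = -20520800 + j45300 → |·| ≈ 2.0521e+07, ∠ ≈ 179.87°
|T| = 1000 · 4552.6 / 2.0521e+07 ≈ 0.22185
Gain = 20 log₁₀(0.22185) ≈ -13.08 dB
∠T = 84.29° − 179.87° = -95.58°

ω = 2122: -6.3 dB, -101.8°; ω = 4530: -13.1 dB, -95.6°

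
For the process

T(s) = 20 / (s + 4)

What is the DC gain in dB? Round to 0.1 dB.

14.0 dB

T(0) = 20 / 4 = 5
20 log₁₀(5) ≈ 13.98 dB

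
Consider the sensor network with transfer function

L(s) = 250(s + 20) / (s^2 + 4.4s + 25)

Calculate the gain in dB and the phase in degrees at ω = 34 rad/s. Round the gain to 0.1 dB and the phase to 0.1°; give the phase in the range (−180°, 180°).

At s = jω = j34:
zero (s+20): 20 + j34 → |·| = √(20²+34²) = √1556 ≈ 39.446, ∠ = arctan(34/20) ≈ 59.53°
quadratic: (j34)² + 4.4·j34 + 25 = -1131 + j149.6 → |·| ≈ 1140.9, ∠ ≈ 172.47°
|L| = 250 · 39.446 / 1140.9 ≈ 8.6436
Gain = 20 log₁₀(8.6436) ≈ 18.73 dB
∠L = 59.53° − 172.47° = -112.94°

18.7 dB, -112.9°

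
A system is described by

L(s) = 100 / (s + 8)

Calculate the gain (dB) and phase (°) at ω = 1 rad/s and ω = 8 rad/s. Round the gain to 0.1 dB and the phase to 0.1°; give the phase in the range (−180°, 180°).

Substitute s = j1:
Numerator: 100 = 100 + j0
Denominator: (j1) + 8 = 8 + j1
|N| = √(100² + 0²) ≈ 100, ∠N ≈ 0.00°
|D| = √(8² + 1²) ≈ 8.0623, ∠D ≈ 7.13°
|L| = 100 / 8.0623 ≈ 12.403
Gain = 20 log₁₀(12.403) ≈ 21.87 dB
∠L = 0.00° − 7.13° = -7.13°

Substitute s = j8:
Numerator: 100 = 100 + j0
Denominator: (j8) + 8 = 8 + j8
|N| = √(100² + 0²) ≈ 100, ∠N ≈ 0.00°
|D| = √(8² + 8²) ≈ 11.314, ∠D ≈ 45.00°
|L| = 100 / 11.314 ≈ 8.8386
Gain = 20 log₁₀(8.8386) ≈ 18.93 dB
∠L = 0.00° − 45.00° = -45.00°

ω = 1: 21.9 dB, -7.1°; ω = 8: 18.9 dB, -45.0°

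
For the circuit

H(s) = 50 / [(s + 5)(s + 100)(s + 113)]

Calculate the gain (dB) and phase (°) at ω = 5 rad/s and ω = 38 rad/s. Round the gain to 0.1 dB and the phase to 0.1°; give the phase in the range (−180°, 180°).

At s = jω = j5:
pole (s+5): 5 + j5 → |·| = √(5²+5²) = √50 ≈ 7.0711, ∠ = arctan(5/5) ≈ 45.00°
pole (s+100): 100 + j5 → |·| = √(100²+5²) = √10025 ≈ 100.12, ∠ = arctan(5/100) ≈ 2.86°
pole (s+113): 113 + j5 → |·| = √(113²+5²) = √12794 ≈ 113.11, ∠ = arctan(5/113) ≈ 2.53°
|H| = 50 / 80077 ≈ 0.0006244
Gain = 20 log₁₀(0.0006244) ≈ -64.09 dB
∠H = 0.00° − 50.39° = -50.39°

At s = jω = j38:
pole (s+5): 5 + j38 → |·| = √(5²+38²) = √1469 ≈ 38.328, ∠ = arctan(38/5) ≈ 82.50°
pole (s+100): 100 + j38 → |·| = √(100²+38²) = √11444 ≈ 106.98, ∠ = arctan(38/100) ≈ 20.81°
pole (s+113): 113 + j38 → |·| = √(113²+38²) = √14213 ≈ 119.22, ∠ = arctan(38/113) ≈ 18.59°
|H| = 50 / 4.8884e+05 ≈ 0.00010228
Gain = 20 log₁₀(0.00010228) ≈ -79.80 dB
∠H = 0.00° − 121.90° = -121.90°

ω = 5: -64.1 dB, -50.4°; ω = 38: -79.8 dB, -121.9°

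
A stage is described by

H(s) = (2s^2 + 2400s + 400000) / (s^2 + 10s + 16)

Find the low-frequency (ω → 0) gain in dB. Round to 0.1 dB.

88.0 dB

H(0) = 400000 / 16 = 25000
20 log₁₀(25000) ≈ 87.96 dB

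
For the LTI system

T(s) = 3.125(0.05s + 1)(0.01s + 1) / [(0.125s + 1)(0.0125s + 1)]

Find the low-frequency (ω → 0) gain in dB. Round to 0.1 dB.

T(0) = 3.125 · 1 / 1 = 3.125
20 log₁₀(3.125) ≈ 9.90 dB

9.9 dB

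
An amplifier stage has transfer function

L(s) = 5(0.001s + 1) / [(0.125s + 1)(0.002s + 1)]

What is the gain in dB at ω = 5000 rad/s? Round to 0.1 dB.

-47.8 dB

At ω = 5000 rad/s:
zero (1 + j5000·0.001) = 1 + j5 → |·| ≈ 5.099, ∠ ≈ 78.69°
pole (1 + j5000·0.125) = 1 + j625 → |·| ≈ 625, ∠ ≈ 89.91°
pole (1 + j5000·0.002) = 1 + j10 → |·| ≈ 10.05, ∠ ≈ 84.29°
|L| = 5 · 5.099 / (625 · 10.05) ≈ 0.0040589
Gain = 20 log₁₀(0.0040589) ≈ -47.83 dB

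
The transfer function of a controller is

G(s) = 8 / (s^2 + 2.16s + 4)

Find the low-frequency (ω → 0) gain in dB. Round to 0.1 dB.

G(0) = 8 / 4 = 2
20 log₁₀(2) ≈ 6.02 dB

6.0 dB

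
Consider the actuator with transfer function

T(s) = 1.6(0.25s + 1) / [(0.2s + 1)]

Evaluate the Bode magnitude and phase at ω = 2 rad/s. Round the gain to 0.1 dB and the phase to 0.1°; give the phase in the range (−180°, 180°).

4.4 dB, 4.8°

At ω = 2 rad/s:
zero (1 + j2·0.25) = 1 + j0.5 → |·| ≈ 1.118, ∠ ≈ 26.57°
pole (1 + j2·0.2) = 1 + j0.4 → |·| ≈ 1.077, ∠ ≈ 21.80°
|T| = 1.6 · 1.118 / (1.077) ≈ 1.6609
Gain = 20 log₁₀(1.6609) ≈ 4.41 dB
∠T = (26.57°) − (21.80°) = 4.77°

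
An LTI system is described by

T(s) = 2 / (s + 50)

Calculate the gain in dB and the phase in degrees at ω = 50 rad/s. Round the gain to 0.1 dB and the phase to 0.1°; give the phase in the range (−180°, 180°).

-31.0 dB, -45.0°

Substitute s = j50:
Numerator: 2 = 2 + j0
Denominator: (j50) + 50 = 50 + j50
|N| = √(2² + 0²) ≈ 2, ∠N ≈ 0.00°
|D| = √(50² + 50²) ≈ 70.711, ∠D ≈ 45.00°
|T| = 2 / 70.711 ≈ 0.028284
Gain = 20 log₁₀(0.028284) ≈ -30.97 dB
∠T = 0.00° − 45.00° = -45.00°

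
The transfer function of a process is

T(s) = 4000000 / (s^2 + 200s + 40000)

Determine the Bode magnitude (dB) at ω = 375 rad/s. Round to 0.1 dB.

30.1 dB

At s = jω = j375:
quadratic: (j375)² + 200·j375 + 40000 = -100625 + j75000 → |·| ≈ 1.255e+05, ∠ ≈ 143.30°
|T| = 4000000 / 1.255e+05 ≈ 31.873
Gain = 20 log₁₀(31.873) ≈ 30.07 dB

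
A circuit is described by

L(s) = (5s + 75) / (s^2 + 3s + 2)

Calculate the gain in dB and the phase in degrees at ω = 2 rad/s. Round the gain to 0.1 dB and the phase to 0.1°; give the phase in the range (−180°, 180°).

21.6 dB, -100.8°

Substitute s = j2:
Numerator: 5(j2) + 75 = 75 + j10
Denominator: (j2)^2 + 3(j2) + 2 = -2 + j6
|N| = √(75² + 10²) ≈ 75.664, ∠N ≈ 7.59°
|D| = √(2² + 6²) ≈ 6.3246, ∠D ≈ 108.43°
|L| = 75.664 / 6.3246 ≈ 11.963
Gain = 20 log₁₀(11.963) ≈ 21.56 dB
∠L = 7.59° − 108.43° = -100.84°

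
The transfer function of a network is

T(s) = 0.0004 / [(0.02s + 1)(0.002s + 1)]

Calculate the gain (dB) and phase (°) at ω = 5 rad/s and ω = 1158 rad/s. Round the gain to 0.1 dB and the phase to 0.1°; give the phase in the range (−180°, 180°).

At ω = 5 rad/s:
pole (1 + j5·0.02) = 1 + j0.1 → |·| ≈ 1.005, ∠ ≈ 5.71°
pole (1 + j5·0.002) = 1 + j0.01 → |·| ≈ 1, ∠ ≈ 0.57°
|T| = 0.0004 · 1 / (1.005 · 1) ≈ 0.00039801
Gain = 20 log₁₀(0.00039801) ≈ -68.00 dB
∠T = (0°) − (5.71° + 0.57°) = -6.28°

At ω = 1158 rad/s:
pole (1 + j1158·0.02) = 1 + j23.16 → |·| ≈ 23.182, ∠ ≈ 87.53°
pole (1 + j1158·0.002) = 1 + j2.316 → |·| ≈ 2.5227, ∠ ≈ 66.65°
|T| = 0.0004 · 1 / (23.182 · 2.5227) ≈ 6.8398e-06
Gain = 20 log₁₀(6.8398e-06) ≈ -103.30 dB
∠T = (0°) − (87.53° + 66.65°) = -154.18°

ω = 5: -68.0 dB, -6.3°; ω = 1158: -103.3 dB, -154.2°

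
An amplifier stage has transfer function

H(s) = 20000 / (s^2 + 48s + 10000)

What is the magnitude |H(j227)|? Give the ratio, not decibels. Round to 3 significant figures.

At s = jω = j227:
quadratic: (j227)² + 48·j227 + 10000 = -41529 + j10896 → |·| ≈ 42935, ∠ ≈ 165.30°
|H| = 20000 / 42935 ≈ 0.46582

0.466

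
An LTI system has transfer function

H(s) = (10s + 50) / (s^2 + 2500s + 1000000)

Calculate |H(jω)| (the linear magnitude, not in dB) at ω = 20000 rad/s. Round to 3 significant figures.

Substitute s = j20000:
Numerator: 10(j20000) + 50 = 50 + j200000
Denominator: (j20000)^2 + 2500(j20000) + 1000000 = -399000000 + j50000000
|N| = √(50² + 200000²) ≈ 2e+05, ∠N ≈ 89.99°
|D| = √(399000000² + 50000000²) ≈ 4.0212e+08, ∠D ≈ 172.86°
|H| = 2e+05 / 4.0212e+08 ≈ 0.00049736

0.000497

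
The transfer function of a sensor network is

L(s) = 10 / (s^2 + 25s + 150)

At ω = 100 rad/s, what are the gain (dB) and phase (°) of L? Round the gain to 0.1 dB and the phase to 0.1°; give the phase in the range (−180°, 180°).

-60.1 dB, -165.8°

Substitute s = j100:
Numerator: 10 = 10 + j0
Denominator: (j100)^2 + 25(j100) + 150 = -9850 + j2500
|N| = √(10² + 0²) ≈ 10, ∠N ≈ 0.00°
|D| = √(9850² + 2500²) ≈ 10162, ∠D ≈ 165.76°
|L| = 10 / 10162 ≈ 0.00098406
Gain = 20 log₁₀(0.00098406) ≈ -60.14 dB
∠L = 0.00° − 165.76° = -165.76°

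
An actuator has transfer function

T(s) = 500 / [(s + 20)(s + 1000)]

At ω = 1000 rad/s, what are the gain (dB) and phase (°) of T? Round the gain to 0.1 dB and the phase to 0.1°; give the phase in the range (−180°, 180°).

At s = jω = j1000:
pole (s+20): 20 + j1000 → |·| = √(20²+1000²) = √1000400 ≈ 1000.2, ∠ = arctan(1000/20) ≈ 88.85°
pole (s+1000): 1000 + j1000 → |·| = √(1000²+1000²) = √2000000 ≈ 1414.2, ∠ = arctan(1000/1000) ≈ 45.00°
|T| = 500 / 1.4145e+06 ≈ 0.00035348
Gain = 20 log₁₀(0.00035348) ≈ -69.03 dB
∠T = 0.00° − 133.85° = -133.85°

-69.0 dB, -133.9°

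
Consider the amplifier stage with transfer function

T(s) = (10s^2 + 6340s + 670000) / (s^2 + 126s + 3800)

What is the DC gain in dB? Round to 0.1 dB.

T(0) = 670000 / 3800 ≈ 176.32
20 log₁₀(176.32) ≈ 44.93 dB

44.9 dB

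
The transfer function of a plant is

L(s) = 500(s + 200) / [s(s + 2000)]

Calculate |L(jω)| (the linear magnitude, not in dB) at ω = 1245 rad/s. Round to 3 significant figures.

At s = jω = j1245:
zero (s+200): 200 + j1245 → |·| = √(200²+1245²) = √1590025 ≈ 1261, ∠ = arctan(1245/200) ≈ 80.87°
pole (s+2000): 2000 + j1245 → |·| = √(2000²+1245²) = √5550025 ≈ 2355.8, ∠ = arctan(1245/2000) ≈ 31.90°
pole at origin: |s| = 1245, ∠ = 90.00° (in denominator)
|L| = 500 · 1261 / 2.933e+06 ≈ 0.21497

0.215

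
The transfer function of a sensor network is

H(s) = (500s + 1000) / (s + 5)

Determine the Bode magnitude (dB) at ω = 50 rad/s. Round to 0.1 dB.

53.9 dB

Substitute s = j50:
Numerator: 500(j50) + 1000 = 1000 + j25000
Denominator: (j50) + 5 = 5 + j50
|N| = √(1000² + 25000²) ≈ 25020, ∠N ≈ 87.71°
|D| = √(5² + 50²) ≈ 50.249, ∠D ≈ 84.29°
|H| = 25020 / 50.249 ≈ 497.92
Gain = 20 log₁₀(497.92) ≈ 53.94 dB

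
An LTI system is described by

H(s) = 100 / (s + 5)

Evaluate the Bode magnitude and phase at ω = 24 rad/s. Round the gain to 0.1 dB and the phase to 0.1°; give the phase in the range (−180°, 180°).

12.2 dB, -78.2°

Substitute s = j24:
Numerator: 100 = 100 + j0
Denominator: (j24) + 5 = 5 + j24
|N| = √(100² + 0²) ≈ 100, ∠N ≈ 0.00°
|D| = √(5² + 24²) ≈ 24.515, ∠D ≈ 78.23°
|H| = 100 / 24.515 ≈ 4.0791
Gain = 20 log₁₀(4.0791) ≈ 12.21 dB
∠H = 0.00° − 78.23° = -78.23°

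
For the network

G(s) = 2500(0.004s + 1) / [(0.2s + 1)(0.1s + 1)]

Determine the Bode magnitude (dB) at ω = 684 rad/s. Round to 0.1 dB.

At ω = 684 rad/s:
zero (1 + j684·0.004) = 1 + j2.736 → |·| ≈ 2.913, ∠ ≈ 69.92°
pole (1 + j684·0.2) = 1 + j136.8 → |·| ≈ 136.8, ∠ ≈ 89.58°
pole (1 + j684·0.1) = 1 + j68.4 → |·| ≈ 68.407, ∠ ≈ 89.16°
|G| = 2500 · 2.913 / (136.8 · 68.407) ≈ 0.7782
Gain = 20 log₁₀(0.7782) ≈ -2.18 dB

-2.2 dB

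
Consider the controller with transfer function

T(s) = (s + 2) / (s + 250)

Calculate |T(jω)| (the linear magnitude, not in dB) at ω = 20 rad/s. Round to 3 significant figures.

Substitute s = j20:
Numerator: (j20) + 2 = 2 + j20
Denominator: (j20) + 250 = 250 + j20
|N| = √(2² + 20²) ≈ 20.1, ∠N ≈ 84.29°
|D| = √(250² + 20²) ≈ 250.8, ∠D ≈ 4.57°
|T| = 20.1 / 250.8 ≈ 0.080144

0.0801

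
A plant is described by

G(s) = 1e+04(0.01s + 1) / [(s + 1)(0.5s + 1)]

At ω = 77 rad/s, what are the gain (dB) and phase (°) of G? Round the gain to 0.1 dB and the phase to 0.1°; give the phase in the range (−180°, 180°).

12.6 dB, -140.2°

At ω = 77 rad/s:
zero (1 + j77·0.01) = 1 + j0.77 → |·| ≈ 1.2621, ∠ ≈ 37.60°
pole (1 + j77·1) = 1 + j77 → |·| ≈ 77.006, ∠ ≈ 89.26°
pole (1 + j77·0.5) = 1 + j38.5 → |·| ≈ 38.513, ∠ ≈ 88.51°
|G| = 1e+04 · 1.2621 / (77.006 · 38.513) ≈ 4.2556
Gain = 20 log₁₀(4.2556) ≈ 12.58 dB
∠G = (37.60°) − (89.26° + 88.51°) = -140.17°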